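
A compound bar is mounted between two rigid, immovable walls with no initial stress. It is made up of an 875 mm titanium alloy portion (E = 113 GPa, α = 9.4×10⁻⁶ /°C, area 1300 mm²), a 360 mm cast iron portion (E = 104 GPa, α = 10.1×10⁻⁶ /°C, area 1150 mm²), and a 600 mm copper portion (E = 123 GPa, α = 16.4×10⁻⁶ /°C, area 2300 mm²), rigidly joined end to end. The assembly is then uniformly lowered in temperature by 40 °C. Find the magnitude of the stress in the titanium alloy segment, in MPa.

σ ≈ 60.2 MPa (tensile)

With the walls removed the bar would change length by δ_free = Σ αᵢΔT Lᵢ = 9.4×10⁻⁶×40×875 + 10.1×10⁻⁶×40×360 + 16.4×10⁻⁶×40×600 = 0.868 mm.
The rigid supports impose zero overall length change; the single axial force P common to all segments must satisfy P Σ Lᵢ/(AᵢEᵢ) = δ_free.
Σ Lᵢ/(AᵢEᵢ) = 875/(1300×113×10³) + 360/(1150×104×10³) + 600/(2300×123×10³) = 1.109×10⁻⁵ mm/N.
P = 0.868 / 1.109×10⁻⁵ = 78290 N = 78.29 kN, tensile.
σ_{titanium alloy} = P / A = 78290 / 1300 = 60.22 MPa.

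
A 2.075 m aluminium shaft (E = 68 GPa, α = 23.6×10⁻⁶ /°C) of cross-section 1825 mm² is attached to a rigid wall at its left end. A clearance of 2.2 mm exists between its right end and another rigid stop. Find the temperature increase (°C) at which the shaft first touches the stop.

The gap closes when αΔT L = 2.2 mm, since the shaft is still unstressed at that instant.
ΔT = 2.2 / (23.6×10⁻⁶ × 2075) = 44.93 °C.

ΔT ≈ 44.9 °C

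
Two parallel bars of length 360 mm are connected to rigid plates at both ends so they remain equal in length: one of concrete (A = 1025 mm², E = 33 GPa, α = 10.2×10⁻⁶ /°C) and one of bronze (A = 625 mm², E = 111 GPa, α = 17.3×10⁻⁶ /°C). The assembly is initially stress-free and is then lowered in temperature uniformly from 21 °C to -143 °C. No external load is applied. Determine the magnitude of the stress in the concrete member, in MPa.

Equilibrium of a rigid end plate with no external load gives equal and opposite internal forces ±P in the two members. Since α_{bronze} > α_{concrete}, cooling drives the bronze into tension and the concrete into compression.
Equating the net (thermal + elastic) strains gives |α₁ − α₂|·ΔT = P·[1/(A₁E₁) + 1/(A₂E₂)].
|α₁ − α₂|·ΔT = 7.1×10⁻⁶ × 164 = 0.001164.
1/(A₁E₁) + 1/(A₂E₂) = 1/(1025×33×10³) + 1/(625×111×10³) = 4.398×10⁻⁸ N⁻¹.
So P = 0.001164 / 4.398×10⁻⁸ = 26.48 kN.
σ_{concrete} = P/A₁ = 26480/1025 = 25.83 MPa, compressive.

σ ≈ 25.8 MPa (compressive)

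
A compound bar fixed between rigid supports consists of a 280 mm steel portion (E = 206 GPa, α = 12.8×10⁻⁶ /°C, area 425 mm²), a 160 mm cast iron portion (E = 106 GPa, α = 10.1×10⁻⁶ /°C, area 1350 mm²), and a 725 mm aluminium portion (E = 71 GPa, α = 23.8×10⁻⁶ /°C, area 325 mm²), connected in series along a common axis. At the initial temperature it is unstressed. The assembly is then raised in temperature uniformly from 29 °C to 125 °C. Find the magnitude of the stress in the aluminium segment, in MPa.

σ ≈ 186 MPa (compressive)

With the walls removed the bar would change length by δ_free = Σ αᵢΔT Lᵢ = 12.8×10⁻⁶×96×280 + 10.1×10⁻⁶×96×160 + 23.8×10⁻⁶×96×725 = 2.156 mm.
The walls prevent any net length change, so an axial force P (same in every segment) develops. Compatibility: P · Σ Lᵢ/(AᵢEᵢ) = δ_free.
Σ Lᵢ/(AᵢEᵢ) = 280/(425×206×10³) + 160/(1350×106×10³) + 725/(325×71×10³) = 3.574×10⁻⁵ mm/N.
So P = 2.156 / 3.574×10⁻⁵ = 60.32 kN, compressive.
σ_{aluminium} = P / A = 60320 / 325 = 185.6 MPa.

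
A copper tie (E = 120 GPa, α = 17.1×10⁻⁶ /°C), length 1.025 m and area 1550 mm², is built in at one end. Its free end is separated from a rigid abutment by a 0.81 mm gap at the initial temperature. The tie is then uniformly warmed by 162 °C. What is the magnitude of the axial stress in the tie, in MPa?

Free thermal elongation = αΔT L = 17.1×10⁻⁶ × 162 × 1025 = 2.839 mm.
The gap closes (δ_free > 0.81 mm) and the wall then resists a further 2.839 − 0.81 = 2.029 mm of expansion.
Compatibility: PL/(AE) = 2.029 mm, so σ = P/A = E × (2.029/1025) = 237.6 MPa.

σ ≈ 238 MPa (compressive)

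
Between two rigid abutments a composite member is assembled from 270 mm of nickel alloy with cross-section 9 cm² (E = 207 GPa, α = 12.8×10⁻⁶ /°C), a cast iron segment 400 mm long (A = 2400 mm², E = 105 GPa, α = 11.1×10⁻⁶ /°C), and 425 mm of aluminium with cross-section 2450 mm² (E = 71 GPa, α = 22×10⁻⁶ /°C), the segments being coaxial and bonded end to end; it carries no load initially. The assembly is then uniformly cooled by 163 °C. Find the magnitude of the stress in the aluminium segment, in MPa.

With the walls removed the bar would change length by δ_free = Σ αᵢΔT Lᵢ = 12.8×10⁻⁶×163×270 + 11.1×10⁻⁶×163×400 + 22×10⁻⁶×163×425 = 2.811 mm.
Since the ends are fixed, an axial force P builds up, equal in every segment, with P · Σ Lᵢ/(AᵢEᵢ) = δ_free.
Σ Lᵢ/(AᵢEᵢ) = 270/(900×207×10³) + 400/(2400×105×10³) + 425/(2450×71×10³) = 5.48×10⁻⁶ mm/N.
Hence P = δ_free / Σ(L/AE) = 2.811/5.48×10⁻⁶ = 513 kN (tensile).
σ_{aluminium} = P / A = 513000 / 2450 = 209.4 MPa.

σ ≈ 209 MPa (tensile)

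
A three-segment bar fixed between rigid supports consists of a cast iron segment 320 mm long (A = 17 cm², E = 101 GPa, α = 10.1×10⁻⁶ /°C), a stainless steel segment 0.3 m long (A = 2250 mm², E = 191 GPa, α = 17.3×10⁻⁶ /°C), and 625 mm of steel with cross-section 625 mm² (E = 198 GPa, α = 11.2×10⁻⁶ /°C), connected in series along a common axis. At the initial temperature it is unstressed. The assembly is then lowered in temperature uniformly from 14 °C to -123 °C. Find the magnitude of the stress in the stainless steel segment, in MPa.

With the walls removed the bar would change length by δ_free = Σ αᵢΔT Lᵢ = 10.1×10⁻⁶×137×320 + 17.3×10⁻⁶×137×300 + 11.2×10⁻⁶×137×625 = 2.113 mm.
The walls prevent any net length change, so an axial force P (same in every segment) develops. Compatibility: P · Σ Lᵢ/(AᵢEᵢ) = δ_free.
The series flexibility is Σ Lᵢ/(AᵢEᵢ) = 320/(1700×101×10³) + 300/(2250×191×10³) + 625/(625×198×10³) = 7.612×10⁻⁶ mm/N.
So P = 2.113 / 7.612×10⁻⁶ = 277.6 kN, tensile.
σ_{stainless steel} = P / A = 277600 / 2250 = 123.4 MPa.

σ ≈ 123 MPa (tensile)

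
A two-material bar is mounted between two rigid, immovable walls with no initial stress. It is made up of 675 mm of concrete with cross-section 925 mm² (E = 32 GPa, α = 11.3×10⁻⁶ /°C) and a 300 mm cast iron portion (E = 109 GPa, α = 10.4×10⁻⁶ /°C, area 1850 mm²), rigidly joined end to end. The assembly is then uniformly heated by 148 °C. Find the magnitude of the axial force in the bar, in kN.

Free thermal expansion of the whole bar: Σ αᵢΔT Lᵢ = 11.3×10⁻⁶×148×675 + 10.4×10⁻⁶×148×300 = 1.591 mm.
The walls prevent any net length change, so an axial force P (same in every segment) develops. Compatibility: P · Σ Lᵢ/(AᵢEᵢ) = δ_free.
Σ Lᵢ/(AᵢEᵢ) = 675/(925×32×10³) + 300/(1850×109×10³) = 2.429×10⁻⁵ mm/N.
So P = 1.591 / 2.429×10⁻⁵ = 65.48 kN, compressive.

P ≈ 65.5 kN (compressive)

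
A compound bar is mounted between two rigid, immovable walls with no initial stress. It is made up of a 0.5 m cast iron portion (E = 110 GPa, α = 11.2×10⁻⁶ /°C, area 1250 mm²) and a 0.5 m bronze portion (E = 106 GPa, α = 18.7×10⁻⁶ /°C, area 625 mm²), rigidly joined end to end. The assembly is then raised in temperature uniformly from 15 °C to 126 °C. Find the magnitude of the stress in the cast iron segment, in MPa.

σ ≈ 119 MPa (compressive)

With the walls removed the bar would change length by δ_free = Σ αᵢΔT Lᵢ = 11.2×10⁻⁶×111×500 + 18.7×10⁻⁶×111×500 = 1.659 mm.
The walls prevent any net length change, so an axial force P (same in every segment) develops. Compatibility: P · Σ Lᵢ/(AᵢEᵢ) = δ_free.
Σ Lᵢ/(AᵢEᵢ) = 500/(1250×110×10³) + 500/(625×106×10³) = 1.118×10⁻⁵ mm/N.
Hence P = δ_free / Σ(L/AE) = 1.659/1.118×10⁻⁵ = 148.4 kN (compressive).
σ_{cast iron} = P / A = 148400 / 1250 = 118.7 MPa.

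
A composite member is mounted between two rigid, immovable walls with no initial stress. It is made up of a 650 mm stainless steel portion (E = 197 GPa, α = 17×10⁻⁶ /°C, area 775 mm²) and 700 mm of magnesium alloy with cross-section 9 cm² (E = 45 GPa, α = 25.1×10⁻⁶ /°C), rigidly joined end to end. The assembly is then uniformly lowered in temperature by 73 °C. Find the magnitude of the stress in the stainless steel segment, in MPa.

With the walls removed the bar would change length by δ_free = Σ αᵢΔT Lᵢ = 17×10⁻⁶×73×650 + 25.1×10⁻⁶×73×700 = 2.089 mm.
Since the ends are fixed, an axial force P builds up, equal in every segment, with P · Σ Lᵢ/(AᵢEᵢ) = δ_free.
Σ Lᵢ/(AᵢEᵢ) = 650/(775×197×10³) + 700/(900×45×10³) = 2.154×10⁻⁵ mm/N.
P = 2.089 / 2.154×10⁻⁵ = 96990 N = 96.99 kN, tensile.
σ_{stainless steel} = P / A = 96990 / 775 = 125.1 MPa.

σ ≈ 125 MPa (tensile)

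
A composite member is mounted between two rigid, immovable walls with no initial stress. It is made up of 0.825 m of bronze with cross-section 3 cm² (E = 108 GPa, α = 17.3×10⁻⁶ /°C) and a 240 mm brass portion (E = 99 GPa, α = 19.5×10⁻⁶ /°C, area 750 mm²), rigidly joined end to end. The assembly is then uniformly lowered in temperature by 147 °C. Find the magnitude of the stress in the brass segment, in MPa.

If the supports were absent, the total length change would be Σ αᵢΔT Lᵢ = 17.3×10⁻⁶×147×825 + 19.5×10⁻⁶×147×240 = 2.786 mm.
Since the ends are fixed, an axial force P builds up, equal in every segment, with P · Σ Lᵢ/(AᵢEᵢ) = δ_free.
The series flexibility is Σ Lᵢ/(AᵢEᵢ) = 825/(300×108×10³) + 240/(750×99×10³) = 2.87×10⁻⁵ mm/N.
P = 2.786 / 2.87×10⁻⁵ = 97090 N = 97.09 kN, tensile.
σ_{brass} = P / A = 97090 / 750 = 129.5 MPa.

σ ≈ 129 MPa (tensile)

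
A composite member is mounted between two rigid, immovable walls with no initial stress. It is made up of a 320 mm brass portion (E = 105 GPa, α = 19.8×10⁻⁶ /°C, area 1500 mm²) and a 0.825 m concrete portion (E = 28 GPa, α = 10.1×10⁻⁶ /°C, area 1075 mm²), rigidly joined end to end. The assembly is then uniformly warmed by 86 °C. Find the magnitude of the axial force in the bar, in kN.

P ≈ 42.8 kN (compressive)

If the supports were absent, the total length change would be Σ αᵢΔT Lᵢ = 19.8×10⁻⁶×86×320 + 10.1×10⁻⁶×86×825 = 1.261 mm.
Since the ends are fixed, an axial force P builds up, equal in every segment, with P · Σ Lᵢ/(AᵢEᵢ) = δ_free.
Σ Lᵢ/(AᵢEᵢ) = 320/(1500×105×10³) + 825/(1075×28×10³) = 2.944×10⁻⁵ mm/N.
Hence P = δ_free / Σ(L/AE) = 1.261/2.944×10⁻⁵ = 42.85 kN (compressive).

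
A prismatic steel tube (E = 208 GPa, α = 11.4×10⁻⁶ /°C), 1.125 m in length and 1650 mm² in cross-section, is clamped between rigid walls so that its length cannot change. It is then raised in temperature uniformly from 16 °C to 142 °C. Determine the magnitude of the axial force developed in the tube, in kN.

With zero net strain, σ = E·αΔT = 208 GPa × 11.4×10⁻⁶ × 126 = 298.8 MPa.
Axial force P = σA = 298.8 × 1650 = 493000 N = 493 kN, compressive.

P ≈ 493 kN (compressive)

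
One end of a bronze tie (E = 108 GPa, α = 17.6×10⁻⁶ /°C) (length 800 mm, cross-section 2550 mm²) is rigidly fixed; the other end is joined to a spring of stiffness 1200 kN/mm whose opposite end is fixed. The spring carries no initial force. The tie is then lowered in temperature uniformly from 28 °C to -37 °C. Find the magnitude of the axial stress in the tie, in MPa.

Free thermal contraction: δ_free = αΔT L = 17.6×10⁻⁶ × 65 × 800 = 0.9152 mm.
Let P be the tensile force in the spring. The tie extends elastically by PL/(AE) and the spring stretches by P/k; together these equal δ_free.
P [ L/(AE) + 1/k ] = δ_free → P [ 800/(2550×108×10³) + 1/(1200×10³) ] = 0.9152.
P = 0.9152 / 3.738×10⁻⁶ = 244800 N.
σ = P/A = 244800/2550 = 96.01 MPa.

σ ≈ 96 MPa (tensile)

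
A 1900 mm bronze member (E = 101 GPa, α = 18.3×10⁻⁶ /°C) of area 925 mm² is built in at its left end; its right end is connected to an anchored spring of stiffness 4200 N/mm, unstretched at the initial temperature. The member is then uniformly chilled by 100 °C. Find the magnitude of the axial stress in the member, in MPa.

Free thermal contraction: δ_free = αΔT L = 18.3×10⁻⁶ × 100 × 1900 = 3.477 mm.
With a force P in the spring, the elastic change of the member is PL/(AE) and that of the spring is P/k; compatibility requires their sum to equal δ_free.
So P = δ_free / [L/(AE) + 1/k] = 3.477 / [ 1900/(925×101×10³) + 1/(4200) ].
P = 3.477 / 0.0002584 = 13450 N.
σ = P/A = 13450/925 = 14.55 MPa.

σ ≈ 14.5 MPa (tensile)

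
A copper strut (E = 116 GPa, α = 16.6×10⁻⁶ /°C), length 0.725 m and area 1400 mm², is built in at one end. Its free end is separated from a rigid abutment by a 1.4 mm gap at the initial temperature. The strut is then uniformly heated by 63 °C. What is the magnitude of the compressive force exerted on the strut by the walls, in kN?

If the wall were absent the strut would grow by αΔT L = 16.6×10⁻⁶ × 63 × 725 = 0.7582 mm.
This is smaller than the 1.4 mm clearance, so the strut expands freely without reaching the stop — the stress is zero.

P ≈ 0 kN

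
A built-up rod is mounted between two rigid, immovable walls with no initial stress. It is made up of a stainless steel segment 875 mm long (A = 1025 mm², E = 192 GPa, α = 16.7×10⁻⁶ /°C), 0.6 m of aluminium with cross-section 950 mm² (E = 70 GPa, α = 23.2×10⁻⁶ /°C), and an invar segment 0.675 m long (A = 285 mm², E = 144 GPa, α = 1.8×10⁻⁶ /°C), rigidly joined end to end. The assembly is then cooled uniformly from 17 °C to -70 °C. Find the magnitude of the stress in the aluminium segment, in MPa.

σ ≈ 91.1 MPa (tensile)

With the walls removed the bar would change length by δ_free = Σ αᵢΔT Lᵢ = 16.7×10⁻⁶×87×875 + 23.2×10⁻⁶×87×600 + 1.8×10⁻⁶×87×675 = 2.588 mm.
The rigid supports impose zero overall length change; the single axial force P common to all segments must satisfy P Σ Lᵢ/(AᵢEᵢ) = δ_free.
The series flexibility is Σ Lᵢ/(AᵢEᵢ) = 875/(1025×192×10³) + 600/(950×70×10³) + 675/(285×144×10³) = 2.992×10⁻⁵ mm/N.
P = 2.588 / 2.992×10⁻⁵ = 86510 N = 86.51 kN, tensile.
σ_{aluminium} = P / A = 86510 / 950 = 91.06 MPa.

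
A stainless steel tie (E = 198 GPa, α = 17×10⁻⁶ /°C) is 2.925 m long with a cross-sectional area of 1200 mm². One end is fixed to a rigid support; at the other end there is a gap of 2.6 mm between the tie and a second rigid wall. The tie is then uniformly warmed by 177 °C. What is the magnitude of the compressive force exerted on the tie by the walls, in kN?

Free thermal elongation = αΔT L = 17×10⁻⁶ × 177 × 2925 = 8.801 mm.
The gap closes (δ_free > 2.6 mm) and the wall then resists a further 8.801 − 2.6 = 6.201 mm of expansion.
That suppressed elongation corresponds to σ = E·Δ/L = 198×10³ × 6.201/2925 = 419.8 MPa.
Force on the wall = σA = 419.8 × 1200 mm² = 503.7 kN.

P ≈ 504 kN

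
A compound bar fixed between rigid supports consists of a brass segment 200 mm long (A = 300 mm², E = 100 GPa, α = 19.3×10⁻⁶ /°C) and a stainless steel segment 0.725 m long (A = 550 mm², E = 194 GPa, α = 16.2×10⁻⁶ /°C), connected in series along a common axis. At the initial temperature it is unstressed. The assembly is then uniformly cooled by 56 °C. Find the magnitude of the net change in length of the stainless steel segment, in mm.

If the supports were absent, the total length change would be Σ αᵢΔT Lᵢ = 19.3×10⁻⁶×56×200 + 16.2×10⁻⁶×56×725 = 0.8739 mm.
The walls prevent any net length change, so an axial force P (same in every segment) develops. Compatibility: P · Σ Lᵢ/(AᵢEᵢ) = δ_free.
The series flexibility is Σ Lᵢ/(AᵢEᵢ) = 200/(300×100×10³) + 725/(550×194×10³) = 1.346×10⁻⁵ mm/N.
Hence P = δ_free / Σ(L/AE) = 0.8739/1.346×10⁻⁵ = 64.92 kN (tensile).
For the stainless steel segment, free thermal change = 16.2×10⁻⁶×56×725 = 0.6577 mm and elastic change from P = 64920×725/(550×194×10³) = 0.4411 mm; these oppose, so the net change is 0.217 mm (segment shortens).

|ΔL| ≈ 0.217 mm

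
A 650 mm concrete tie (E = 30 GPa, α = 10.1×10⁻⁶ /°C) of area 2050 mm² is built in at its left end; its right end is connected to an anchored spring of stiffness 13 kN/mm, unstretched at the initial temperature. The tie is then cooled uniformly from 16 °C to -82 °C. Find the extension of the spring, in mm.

Free thermal contraction: δ_free = αΔT L = 10.1×10⁻⁶ × 98 × 650 = 0.6434 mm.
With a force P in the spring, the elastic change of the tie is PL/(AE) and that of the spring is P/k; compatibility requires their sum to equal δ_free.
P [ L/(AE) + 1/k ] = δ_free → P [ 650/(2050×30×10³) + 1/(13×10³) ] = 0.6434.
P = 0.6434 / 8.749×10⁻⁵ = 7353 N.
Spring extension = P/k = 7353/(13×10³) = 0.5657 mm.

δ ≈ 0.566 mm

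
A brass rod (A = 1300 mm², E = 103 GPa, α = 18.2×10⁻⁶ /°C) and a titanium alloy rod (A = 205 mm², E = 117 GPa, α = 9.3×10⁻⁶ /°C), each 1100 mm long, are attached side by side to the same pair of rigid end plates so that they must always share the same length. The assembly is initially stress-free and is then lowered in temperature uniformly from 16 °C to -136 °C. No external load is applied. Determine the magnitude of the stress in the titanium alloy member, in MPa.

Equilibrium of a rigid end plate with no external load gives equal and opposite internal forces ±P in the two members. Since α_{brass} > α_{titanium alloy}, cooling drives the brass into tension and the titanium alloy into compression.
Equating the net (thermal + elastic) strains gives |α₁ − α₂|·ΔT = P·[1/(A₁E₁) + 1/(A₂E₂)].
|α₁ − α₂|·ΔT = 8.9×10⁻⁶ × 152 = 0.001353.
1/(A₁E₁) + 1/(A₂E₂) = 1/(1300×103×10³) + 1/(205×117×10³) = 4.916×10⁻⁸ N⁻¹.
So P = 0.001353 / 4.916×10⁻⁸ = 27.52 kN.
σ_{titanium alloy} = P/A₂ = 27520/205 = 134.2 MPa, compressive.

σ ≈ 134 MPa (compressive)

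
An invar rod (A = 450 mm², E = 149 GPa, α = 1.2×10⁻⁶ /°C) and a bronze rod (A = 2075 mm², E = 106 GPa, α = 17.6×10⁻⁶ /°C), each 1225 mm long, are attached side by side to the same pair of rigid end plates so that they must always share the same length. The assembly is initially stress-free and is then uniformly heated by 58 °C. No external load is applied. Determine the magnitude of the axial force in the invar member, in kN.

Equilibrium of a rigid end plate with no external load gives equal and opposite internal forces ±P in the two members. Since α_{bronze} > α_{invar}, heating drives the bronze into compression and the invar into tension.
Setting the final lengths equal and cancelling L: (α₁ − α₂)ΔT = P/(A₁E₁) + P/(A₂E₂).
|α₁ − α₂|·ΔT = 16.4×10⁻⁶ × 58 = 0.0009512.
1/(A₁E₁) + 1/(A₂E₂) = 1/(450×149×10³) + 1/(2075×106×10³) = 1.946×10⁻⁸ N⁻¹.
P = 0.0009512 / 1.946×10⁻⁸ = 48880 N = 48.88 kN.

P ≈ 48.9 kN (tensile in the invar)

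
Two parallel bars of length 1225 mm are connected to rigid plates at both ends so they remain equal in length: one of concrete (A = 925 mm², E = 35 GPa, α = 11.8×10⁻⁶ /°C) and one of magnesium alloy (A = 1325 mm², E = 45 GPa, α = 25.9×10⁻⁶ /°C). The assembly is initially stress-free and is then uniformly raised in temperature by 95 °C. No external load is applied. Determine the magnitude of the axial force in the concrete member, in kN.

P ≈ 28.1 kN (tensile in the concrete)

Equilibrium of a rigid end plate with no external load gives equal and opposite internal forces ±P in the two members. Since α_{magnesium alloy} > α_{concrete}, heating drives the magnesium alloy into compression and the concrete into tension.
Compatibility of the two members (thermal + elastic change equal): (α₁ − α₂)ΔT = P·[1/(A₁E₁) + 1/(A₂E₂)].
|α₁ − α₂|·ΔT = 14.1×10⁻⁶ × 95 = 0.001339.
1/(A₁E₁) + 1/(A₂E₂) = 1/(925×35×10³) + 1/(1325×45×10³) = 4.766×10⁻⁸ N⁻¹.
P = 0.001339 / 4.766×10⁻⁸ = 28110 N = 28.11 kN.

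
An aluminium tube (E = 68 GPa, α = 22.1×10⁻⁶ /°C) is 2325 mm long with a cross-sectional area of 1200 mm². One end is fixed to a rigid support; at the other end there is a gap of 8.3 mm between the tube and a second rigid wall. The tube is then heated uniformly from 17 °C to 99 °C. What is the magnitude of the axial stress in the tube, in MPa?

σ ≈ 0 MPa

Unrestrained expansion: δ_free = αΔT L = 22.1×10⁻⁶ × 82 × 2325 = 4.213 mm.
This is smaller than the 8.3 mm clearance, so the tube expands freely without reaching the stop — the stress is zero.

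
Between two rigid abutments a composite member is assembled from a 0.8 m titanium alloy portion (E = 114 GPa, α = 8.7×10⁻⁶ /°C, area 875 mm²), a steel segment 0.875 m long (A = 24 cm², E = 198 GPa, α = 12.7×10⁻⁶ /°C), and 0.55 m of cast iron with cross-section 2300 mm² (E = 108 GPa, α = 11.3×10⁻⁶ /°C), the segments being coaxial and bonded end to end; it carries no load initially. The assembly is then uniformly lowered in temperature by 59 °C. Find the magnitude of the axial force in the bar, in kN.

With the walls removed the bar would change length by δ_free = Σ αᵢΔT Lᵢ = 8.7×10⁻⁶×59×800 + 12.7×10⁻⁶×59×875 + 11.3×10⁻⁶×59×550 = 1.433 mm.
The walls prevent any net length change, so an axial force P (same in every segment) develops. Compatibility: P · Σ Lᵢ/(AᵢEᵢ) = δ_free.
Σ Lᵢ/(AᵢEᵢ) = 800/(875×114×10³) + 875/(2400×198×10³) + 550/(2300×108×10³) = 1.208×10⁻⁵ mm/N.
Hence P = δ_free / Σ(L/AE) = 1.433/1.208×10⁻⁵ = 118.7 kN (tensile).

P ≈ 119 kN (tensile)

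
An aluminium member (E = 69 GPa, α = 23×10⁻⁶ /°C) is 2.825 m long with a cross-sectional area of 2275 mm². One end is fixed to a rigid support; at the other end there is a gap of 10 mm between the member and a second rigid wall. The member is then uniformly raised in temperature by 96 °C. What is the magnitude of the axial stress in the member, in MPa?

Unrestrained expansion: δ_free = αΔT L = 23×10⁻⁶ × 96 × 2825 = 6.238 mm.
This is smaller than the 10 mm clearance, so the member expands freely without reaching the stop — the stress is zero.

σ ≈ 0 MPa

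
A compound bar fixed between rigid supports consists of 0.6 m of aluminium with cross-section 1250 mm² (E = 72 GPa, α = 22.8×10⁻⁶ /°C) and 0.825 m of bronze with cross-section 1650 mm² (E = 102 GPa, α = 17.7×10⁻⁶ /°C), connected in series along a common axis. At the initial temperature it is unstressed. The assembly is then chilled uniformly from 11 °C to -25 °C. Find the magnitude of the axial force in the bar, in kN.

P ≈ 88 kN (tensile)

If the supports were absent, the total length change would be Σ αᵢΔT Lᵢ = 22.8×10⁻⁶×36×600 + 17.7×10⁻⁶×36×825 = 1.018 mm.
The rigid supports impose zero overall length change; the single axial force P common to all segments must satisfy P Σ Lᵢ/(AᵢEᵢ) = δ_free.
Σ Lᵢ/(AᵢEᵢ) = 600/(1250×72×10³) + 825/(1650×102×10³) = 1.157×10⁻⁵ mm/N.
Hence P = δ_free / Σ(L/AE) = 1.018/1.157×10⁻⁵ = 88.01 kN (tensile).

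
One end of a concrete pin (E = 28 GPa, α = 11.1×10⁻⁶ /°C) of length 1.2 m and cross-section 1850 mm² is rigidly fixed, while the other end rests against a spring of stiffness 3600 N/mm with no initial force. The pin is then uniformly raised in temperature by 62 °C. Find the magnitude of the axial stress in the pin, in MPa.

If the spring were absent the pin would lengthen by αΔT L = 11.1×10⁻⁶ × 62 × 1200 = 0.8258 mm.
Let P be the compressive force at the spring. The pin shortens elastically by PL/(AE) and the spring compresses by P/k; together these equal δ_free.
So P = δ_free / [L/(AE) + 1/k] = 0.8258 / [ 1200/(1850×28×10³) + 1/(3600) ].
P = 0.8258 / 0.0003009 = 2744 N.
σ = P/A = 2744/1850 = 1.483 MPa.

σ ≈ 1.48 MPa (compressive)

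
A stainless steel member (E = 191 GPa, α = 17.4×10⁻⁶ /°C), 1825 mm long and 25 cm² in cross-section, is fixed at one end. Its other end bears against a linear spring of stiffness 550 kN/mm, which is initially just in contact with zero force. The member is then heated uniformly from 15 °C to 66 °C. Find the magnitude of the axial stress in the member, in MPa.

Free thermal expansion: δ_free = αΔT L = 17.4×10⁻⁶ × 51 × 1825 = 1.62 mm.
With a force P in the spring, the elastic change of the member is PL/(AE) and that of the spring is P/k; compatibility requires their sum to equal δ_free.
P [ L/(AE) + 1/k ] = δ_free → P [ 1825/(2500×191×10³) + 1/(550×10³) ] = 1.62.
P = 1.62 / 5.64×10⁻⁶ = 287100 N.
σ = P/A = 287100/2500 = 114.9 MPa.

σ ≈ 115 MPa (compressive)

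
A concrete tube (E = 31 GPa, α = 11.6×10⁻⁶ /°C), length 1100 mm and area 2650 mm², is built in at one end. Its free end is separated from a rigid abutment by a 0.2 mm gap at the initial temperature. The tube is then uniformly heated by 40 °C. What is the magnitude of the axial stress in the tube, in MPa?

Unrestrained expansion: δ_free = αΔT L = 11.6×10⁻⁶ × 40 × 1100 = 0.5104 mm.
After closing the 0.2 mm clearance, 0.5104 − 0.2 = 0.3104 mm of expansion remains to be suppressed by the wall.
So σ = E(δ_free − g)/L = 31×10³ × 0.3104/1100 = 8.748 MPa.

σ ≈ 8.75 MPa (compressive)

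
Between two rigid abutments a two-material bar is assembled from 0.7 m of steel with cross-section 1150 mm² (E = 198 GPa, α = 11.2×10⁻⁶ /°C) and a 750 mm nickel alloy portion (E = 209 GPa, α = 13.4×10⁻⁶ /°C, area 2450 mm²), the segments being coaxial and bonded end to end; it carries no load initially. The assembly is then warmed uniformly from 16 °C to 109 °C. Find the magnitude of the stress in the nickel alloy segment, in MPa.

Free thermal expansion of the whole bar: Σ αᵢΔT Lᵢ = 11.2×10⁻⁶×93×700 + 13.4×10⁻⁶×93×750 = 1.664 mm.
Since the ends are fixed, an axial force P builds up, equal in every segment, with P · Σ Lᵢ/(AᵢEᵢ) = δ_free.
The series flexibility is Σ Lᵢ/(AᵢEᵢ) = 700/(1150×198×10³) + 750/(2450×209×10³) = 4.539×10⁻⁶ mm/N.
So P = 1.664 / 4.539×10⁻⁶ = 366.6 kN, compressive.
σ_{nickel alloy} = P / A = 366600 / 2450 = 149.6 MPa.

σ ≈ 150 MPa (compressive)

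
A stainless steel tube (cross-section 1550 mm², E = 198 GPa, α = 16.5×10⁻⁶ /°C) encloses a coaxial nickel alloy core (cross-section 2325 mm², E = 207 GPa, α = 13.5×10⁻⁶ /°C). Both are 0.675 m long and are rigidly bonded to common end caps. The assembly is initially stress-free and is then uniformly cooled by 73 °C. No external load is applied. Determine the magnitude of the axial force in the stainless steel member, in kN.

P ≈ 41 kN (tensile in the stainless steel)

Both members must finish at the same length. With the larger α, the stainless steel tends to over-contract; the plates restrain it, putting the stainless steel in tension and the nickel alloy in compression. With no external load the two internal forces are equal and opposite, magnitude P.
Equating the net (thermal + elastic) strains gives |α₁ − α₂|·ΔT = P·[1/(A₁E₁) + 1/(A₂E₂)].
|α₁ − α₂|·ΔT = 3×10⁻⁶ × 73 = 0.000219.
1/(A₁E₁) + 1/(A₂E₂) = 1/(1550×198×10³) + 1/(2325×207×10³) = 5.336×10⁻⁹ N⁻¹.
P = 0.000219 / 5.336×10⁻⁹ = 41040 N = 41.04 kN.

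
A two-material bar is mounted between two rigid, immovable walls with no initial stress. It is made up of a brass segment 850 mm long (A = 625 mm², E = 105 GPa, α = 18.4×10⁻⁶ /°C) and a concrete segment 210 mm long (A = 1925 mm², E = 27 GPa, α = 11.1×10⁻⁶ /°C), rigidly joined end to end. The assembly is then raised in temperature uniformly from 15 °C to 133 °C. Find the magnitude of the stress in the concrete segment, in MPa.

With the walls removed the bar would change length by δ_free = Σ αᵢΔT Lᵢ = 18.4×10⁻⁶×118×850 + 11.1×10⁻⁶×118×210 = 2.121 mm.
The walls prevent any net length change, so an axial force P (same in every segment) develops. Compatibility: P · Σ Lᵢ/(AᵢEᵢ) = δ_free.
Σ Lᵢ/(AᵢEᵢ) = 850/(625×105×10³) + 210/(1925×27×10³) = 1.699×10⁻⁵ mm/N.
Hence P = δ_free / Σ(L/AE) = 2.121/1.699×10⁻⁵ = 124.8 kN (compressive).
σ_{concrete} = P / A = 124800 / 1925 = 64.83 MPa.

σ ≈ 64.8 MPa (compressive)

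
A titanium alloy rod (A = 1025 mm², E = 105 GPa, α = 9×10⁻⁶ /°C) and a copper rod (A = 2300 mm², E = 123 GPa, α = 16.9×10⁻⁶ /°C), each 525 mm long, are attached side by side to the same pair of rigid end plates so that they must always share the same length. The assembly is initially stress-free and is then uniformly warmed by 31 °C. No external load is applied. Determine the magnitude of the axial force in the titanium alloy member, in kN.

The copper has the larger α, so on heating it would change length more than the titanium alloy if both were free. The rigid plates force a common final length, so the copper is put into compression and the titanium alloy into tension, with equal and opposite forces P (no external load).
Compatibility of the two members (thermal + elastic change equal): (α₁ − α₂)ΔT = P·[1/(A₁E₁) + 1/(A₂E₂)].
|α₁ − α₂|·ΔT = 7.9×10⁻⁶ × 31 = 0.0002449.
1/(A₁E₁) + 1/(A₂E₂) = 1/(1025×105×10³) + 1/(2300×123×10³) = 1.283×10⁻⁸ N⁻¹.
P = 0.0002449 / 1.283×10⁻⁸ = 19090 N = 19.09 kN.

P ≈ 19.1 kN (tensile in the titanium alloy)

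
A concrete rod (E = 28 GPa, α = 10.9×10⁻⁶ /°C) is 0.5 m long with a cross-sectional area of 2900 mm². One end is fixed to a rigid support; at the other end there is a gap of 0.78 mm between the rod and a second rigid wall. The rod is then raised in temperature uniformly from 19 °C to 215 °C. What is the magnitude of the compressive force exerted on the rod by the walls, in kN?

P ≈ 46.8 kN

Unrestrained expansion: δ_free = αΔT L = 10.9×10⁻⁶ × 196 × 500 = 1.068 mm.
This exceeds the 0.78 mm gap, so the wall pushes back. The portion of expansion that must be recovered elastically is δ_free − gap = 1.068 − 0.78 = 0.2882 mm.
So σ = E(δ_free − g)/L = 28×10³ × 0.2882/500 = 16.14 MPa.
Force on the wall = σA = 16.14 × 2900 mm² = 46.8 kN.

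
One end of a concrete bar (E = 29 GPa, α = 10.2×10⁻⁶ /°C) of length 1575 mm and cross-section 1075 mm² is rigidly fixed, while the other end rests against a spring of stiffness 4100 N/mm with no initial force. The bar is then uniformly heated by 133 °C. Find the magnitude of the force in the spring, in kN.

P ≈ 7.26 kN

If the spring were absent the bar would lengthen by αΔT L = 10.2×10⁻⁶ × 133 × 1575 = 2.137 mm.
With a force P in the spring, the elastic change of the bar is PL/(AE) and that of the spring is P/k; compatibility requires their sum to equal δ_free.
So P = δ_free / [L/(AE) + 1/k] = 2.137 / [ 1575/(1075×29×10³) + 1/(4100) ].
P = 2.137 / 0.0002944 = 7257 N.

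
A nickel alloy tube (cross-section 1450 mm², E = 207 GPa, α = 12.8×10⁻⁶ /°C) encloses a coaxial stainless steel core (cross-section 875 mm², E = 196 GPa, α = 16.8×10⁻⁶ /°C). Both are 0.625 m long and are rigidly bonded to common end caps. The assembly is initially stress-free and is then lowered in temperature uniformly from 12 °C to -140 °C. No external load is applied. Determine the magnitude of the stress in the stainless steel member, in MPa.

σ ≈ 75.8 MPa (tensile)

The stainless steel has the larger α, so on cooling it would change length more than the nickel alloy if both were free. The rigid plates force a common final length, so the stainless steel is put into tension and the nickel alloy into compression, with equal and opposite forces P (no external load).
Setting the final lengths equal and cancelling L: (α₁ − α₂)ΔT = P/(A₁E₁) + P/(A₂E₂).
|α₁ − α₂|·ΔT = 4×10⁻⁶ × 152 = 0.000608.
1/(A₁E₁) + 1/(A₂E₂) = 1/(1450×207×10³) + 1/(875×196×10³) = 9.163×10⁻⁹ N⁻¹.
P = 0.000608 / 9.163×10⁻⁹ = 66360 N = 66.36 kN.
σ_{stainless steel} = P/A₂ = 66360/875 = 75.84 MPa, tensile.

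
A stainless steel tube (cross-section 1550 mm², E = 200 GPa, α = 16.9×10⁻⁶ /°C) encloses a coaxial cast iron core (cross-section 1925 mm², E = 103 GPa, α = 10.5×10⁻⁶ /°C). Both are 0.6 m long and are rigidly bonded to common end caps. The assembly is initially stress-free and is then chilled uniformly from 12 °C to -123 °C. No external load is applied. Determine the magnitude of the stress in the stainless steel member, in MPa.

The stainless steel has the larger α, so on cooling it would change length more than the cast iron if both were free. The rigid plates force a common final length, so the stainless steel is put into tension and the cast iron into compression, with equal and opposite forces P (no external load).
Setting the final lengths equal and cancelling L: (α₁ − α₂)ΔT = P/(A₁E₁) + P/(A₂E₂).
|α₁ − α₂|·ΔT = 6.4×10⁻⁶ × 135 = 0.000864.
1/(A₁E₁) + 1/(A₂E₂) = 1/(1550×200×10³) + 1/(1925×103×10³) = 8.269×10⁻⁹ N⁻¹.
So P = 0.000864 / 8.269×10⁻⁹ = 104.5 kN.
σ_{stainless steel} = P/A₁ = 104500/1550 = 67.41 MPa, tensile.

σ ≈ 67.4 MPa (tensile)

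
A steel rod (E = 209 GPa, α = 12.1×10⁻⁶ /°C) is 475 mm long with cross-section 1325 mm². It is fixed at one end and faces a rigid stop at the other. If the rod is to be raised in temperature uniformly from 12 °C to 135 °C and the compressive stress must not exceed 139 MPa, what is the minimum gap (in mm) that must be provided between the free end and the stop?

With no wall the rod would lengthen by αΔT L = 12.1×10⁻⁶ × 123 × 475 = 0.7069 mm.
At the allowable stress the elastic shortening the wall may impose is σL/E = 139 × 475 / (209×10³) = 0.3159 mm.
The gap must absorb the remainder: g_min = 0.7069 − 0.3159 = 0.391 mm.

g ≈ 0.391 mm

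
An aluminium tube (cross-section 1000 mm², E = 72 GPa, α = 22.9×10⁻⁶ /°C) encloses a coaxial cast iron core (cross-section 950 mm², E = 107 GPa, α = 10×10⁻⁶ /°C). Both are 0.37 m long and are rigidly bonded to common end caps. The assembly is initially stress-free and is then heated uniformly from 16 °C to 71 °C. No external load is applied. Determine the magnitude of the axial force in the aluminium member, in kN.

P ≈ 29.9 kN (compressive in the aluminium)

Equilibrium of a rigid end plate with no external load gives equal and opposite internal forces ±P in the two members. Since α_{aluminium} > α_{cast iron}, heating drives the aluminium into compression and the cast iron into tension.
Setting the final lengths equal and cancelling L: (α₁ − α₂)ΔT = P/(A₁E₁) + P/(A₂E₂).
|α₁ − α₂|·ΔT = 12.9×10⁻⁶ × 55 = 0.0007095.
1/(A₁E₁) + 1/(A₂E₂) = 1/(1000×72×10³) + 1/(950×107×10³) = 2.373×10⁻⁸ N⁻¹.
P = 0.0007095 / 2.373×10⁻⁸ = 29900 N = 29.9 kN.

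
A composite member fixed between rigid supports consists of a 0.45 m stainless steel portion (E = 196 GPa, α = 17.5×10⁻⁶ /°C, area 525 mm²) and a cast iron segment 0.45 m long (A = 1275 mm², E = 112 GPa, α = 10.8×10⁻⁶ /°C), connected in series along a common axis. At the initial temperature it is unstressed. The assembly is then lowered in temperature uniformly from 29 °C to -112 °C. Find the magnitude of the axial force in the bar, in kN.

P ≈ 239 kN (tensile)

If the supports were absent, the total length change would be Σ αᵢΔT Lᵢ = 17.5×10⁻⁶×141×450 + 10.8×10⁻⁶×141×450 = 1.796 mm.
The rigid supports impose zero overall length change; the single axial force P common to all segments must satisfy P Σ Lᵢ/(AᵢEᵢ) = δ_free.
Σ Lᵢ/(AᵢEᵢ) = 450/(525×196×10³) + 450/(1275×112×10³) = 7.524×10⁻⁶ mm/N.
P = 1.796 / 7.524×10⁻⁶ = 238600 N = 238.6 kN, tensile.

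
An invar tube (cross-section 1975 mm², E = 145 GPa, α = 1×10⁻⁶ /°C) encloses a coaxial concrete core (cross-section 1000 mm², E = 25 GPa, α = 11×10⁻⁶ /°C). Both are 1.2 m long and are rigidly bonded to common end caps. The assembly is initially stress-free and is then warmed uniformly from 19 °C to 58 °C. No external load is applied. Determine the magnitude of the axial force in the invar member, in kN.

Equilibrium of a rigid end plate with no external load gives equal and opposite internal forces ±P in the two members. Since α_{concrete} > α_{invar}, heating drives the concrete into compression and the invar into tension.
Equating the net (thermal + elastic) strains gives |α₁ − α₂|·ΔT = P·[1/(A₁E₁) + 1/(A₂E₂)].
|α₁ − α₂|·ΔT = 10×10⁻⁶ × 39 = 0.00039.
1/(A₁E₁) + 1/(A₂E₂) = 1/(1975×145×10³) + 1/(1000×25×10³) = 4.349×10⁻⁸ N⁻¹.
So P = 0.00039 / 4.349×10⁻⁸ = 8.967 kN.

P ≈ 8.97 kN (tensile in the invar)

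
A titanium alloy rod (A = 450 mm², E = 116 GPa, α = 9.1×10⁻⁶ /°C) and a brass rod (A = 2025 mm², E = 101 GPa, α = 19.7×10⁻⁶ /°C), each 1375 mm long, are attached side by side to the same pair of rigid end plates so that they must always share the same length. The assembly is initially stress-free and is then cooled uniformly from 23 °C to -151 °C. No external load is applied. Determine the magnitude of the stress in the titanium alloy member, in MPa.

The brass has the larger α, so on cooling it would change length more than the titanium alloy if both were free. The rigid plates force a common final length, so the brass is put into tension and the titanium alloy into compression, with equal and opposite forces P (no external load).
Compatibility of the two members (thermal + elastic change equal): (α₁ − α₂)ΔT = P·[1/(A₁E₁) + 1/(A₂E₂)].
|α₁ − α₂|·ΔT = 10.6×10⁻⁶ × 174 = 0.001844.
1/(A₁E₁) + 1/(A₂E₂) = 1/(450×116×10³) + 1/(2025×101×10³) = 2.405×10⁻⁸ N⁻¹.
P = 0.001844 / 2.405×10⁻⁸ = 76700 N = 76.7 kN.
σ_{titanium alloy} = P/A₁ = 76700/450 = 170.4 MPa, compressive.

σ ≈ 170 MPa (compressive)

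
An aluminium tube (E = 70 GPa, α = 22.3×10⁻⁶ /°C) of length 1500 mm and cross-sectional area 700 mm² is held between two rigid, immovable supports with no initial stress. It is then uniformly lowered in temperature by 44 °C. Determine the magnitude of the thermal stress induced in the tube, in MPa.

σ ≈ 68.7 MPa (tensile)

Because both ends are immovable the net strain is zero, and the suppressed thermal strain is αΔT = 22.3×10⁻⁶ × 44 = 981.2×10⁻⁶.
The stress required to suppress this strain is σ = Eε = 70×10³ × 981.2×10⁻⁶ = 68.68 MPa, tensile since the tube is trying to contract.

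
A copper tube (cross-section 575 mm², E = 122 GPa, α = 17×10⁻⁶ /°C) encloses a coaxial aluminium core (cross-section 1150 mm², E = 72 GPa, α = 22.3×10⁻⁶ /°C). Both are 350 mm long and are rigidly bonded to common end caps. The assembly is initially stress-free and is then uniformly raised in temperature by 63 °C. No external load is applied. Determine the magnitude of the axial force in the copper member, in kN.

The aluminium has the larger α, so on heating it would change length more than the copper if both were free. The rigid plates force a common final length, so the aluminium is put into compression and the copper into tension, with equal and opposite forces P (no external load).
Compatibility of the two members (thermal + elastic change equal): (α₁ − α₂)ΔT = P·[1/(A₁E₁) + 1/(A₂E₂)].
|α₁ − α₂|·ΔT = 5.3×10⁻⁶ × 63 = 0.0003339.
1/(A₁E₁) + 1/(A₂E₂) = 1/(575×122×10³) + 1/(1150×72×10³) = 2.633×10⁻⁸ N⁻¹.
P = 0.0003339 / 2.633×10⁻⁸ = 12680 N = 12.68 kN.

P ≈ 12.7 kN (tensile in the copper)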